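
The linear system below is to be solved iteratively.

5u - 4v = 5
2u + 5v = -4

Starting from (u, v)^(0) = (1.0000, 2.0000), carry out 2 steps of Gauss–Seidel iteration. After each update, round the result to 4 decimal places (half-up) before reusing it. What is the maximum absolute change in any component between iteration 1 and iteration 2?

Iteration 1:
  u = (5 - (-4)·2.0000) / (5) = 2.6000
  v = (-4 - (2)·2.6000) / (5) = -1.8400
Iteration 2:
  u = (5 - (-4)·-1.8400) / (5) = -0.4720
  v = (-4 - (2)·-0.4720) / (5) = -0.6112
Change: (-3.0720, 1.2288) → max |·| = 3.0720

3.0720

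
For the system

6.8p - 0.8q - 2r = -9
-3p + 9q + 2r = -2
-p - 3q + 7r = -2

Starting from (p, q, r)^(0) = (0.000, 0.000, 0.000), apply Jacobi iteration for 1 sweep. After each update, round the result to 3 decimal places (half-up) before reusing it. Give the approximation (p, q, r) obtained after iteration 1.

(-1.324, -0.222, -0.286)

Iteration 1:
  p = (-9 - (-0.8)·0.000 - (-2)·0.000) / (6.8) = -1.324
  q = (-2 - (-3)·0.000 - (2)·0.000) / (9) = -0.222
  r = (-2 - (-1)·0.000 - (-3)·0.000) / (7) = -0.286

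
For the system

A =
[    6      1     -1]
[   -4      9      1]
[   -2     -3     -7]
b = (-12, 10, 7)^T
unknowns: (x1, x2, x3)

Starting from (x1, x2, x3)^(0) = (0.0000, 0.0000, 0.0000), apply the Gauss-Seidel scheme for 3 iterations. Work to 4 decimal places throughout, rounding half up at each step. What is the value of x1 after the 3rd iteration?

Iteration 1:
  x1 = (-12 - (1)·0.0000 - (-1)·0.0000) / (6) = -2.0000
  x2 = (10 - (-4)·-2.0000 - (1)·0.0000) / (9) = 0.2222
  x3 = (7 - (-2)·-2.0000 - (-3)·0.2222) / (-7) = -0.5238
Iteration 2:
  x1 = (-12 - (1)·0.2222 - (-1)·-0.5238) / (6) = -2.1243
  x2 = (10 - (-4)·-2.1243 - (1)·-0.5238) / (9) = 0.2252
  x3 = (7 - (-2)·-2.1243 - (-3)·0.2252) / (-7) = -0.4896
Iteration 3:
  x1 = (-12 - (1)·0.2252 - (-1)·-0.4896) / (6) = -2.1191
  x2 = (10 - (-4)·-2.1191 - (1)·-0.4896) / (9) = 0.2237
  x3 = (7 - (-2)·-2.1191 - (-3)·0.2237) / (-7) = -0.4904

-2.1191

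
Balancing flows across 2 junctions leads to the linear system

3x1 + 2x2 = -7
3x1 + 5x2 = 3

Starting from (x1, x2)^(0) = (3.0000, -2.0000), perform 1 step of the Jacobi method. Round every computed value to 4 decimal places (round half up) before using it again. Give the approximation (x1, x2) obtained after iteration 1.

(-1.0000, -1.2000)

Iteration 1:
  x1 = (-7 - (2)·-2.0000) / (3) = -1.0000
  x2 = (3 - (3)·3.0000) / (5) = -1.2000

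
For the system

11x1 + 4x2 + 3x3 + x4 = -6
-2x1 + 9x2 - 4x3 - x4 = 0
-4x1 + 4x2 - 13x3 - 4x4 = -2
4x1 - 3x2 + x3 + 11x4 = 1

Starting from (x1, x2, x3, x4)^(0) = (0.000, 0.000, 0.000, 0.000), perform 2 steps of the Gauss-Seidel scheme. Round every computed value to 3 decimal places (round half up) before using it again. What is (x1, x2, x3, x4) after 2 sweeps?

(-0.600, 0.018, 0.273, 0.289)

Iteration 1:
  x1 = (-6 - (4)·0.000 - (3)·0.000 - (1)·0.000) / (11) = -0.545
  x2 = (0 - (-2)·-0.545 - (-4)·0.000 - (-1)·0.000) / (9) = -0.121
  x3 = (-2 - (-4)·-0.545 - (4)·-0.121 - (-4)·0.000) / (-13) = 0.284
  x4 = (1 - (4)·-0.545 - (-3)·-0.121 - (1)·0.284) / (11) = 0.230
Iteration 2:
  x1 = (-6 - (4)·-0.121 - (3)·0.284 - (1)·0.230) / (11) = -0.600
  x2 = (0 - (-2)·-0.600 - (-4)·0.284 - (-1)·0.230) / (9) = 0.018
  x3 = (-2 - (-4)·-0.600 - (4)·0.018 - (-4)·0.230) / (-13) = 0.273
  x4 = (1 - (4)·-0.600 - (-3)·0.018 - (1)·0.273) / (11) = 0.289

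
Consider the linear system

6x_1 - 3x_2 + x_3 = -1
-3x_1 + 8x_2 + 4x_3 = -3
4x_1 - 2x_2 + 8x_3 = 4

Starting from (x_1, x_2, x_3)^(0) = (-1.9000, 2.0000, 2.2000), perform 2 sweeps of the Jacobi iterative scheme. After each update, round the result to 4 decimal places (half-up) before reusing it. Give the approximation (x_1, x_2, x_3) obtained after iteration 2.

(-1.5854, -1.1750, -0.2802)

Iteration 1:
  x_1 = (-1 - (-3)·2.0000 - (1)·2.2000) / (6) = 0.4667
  x_2 = (-3 - (-3)·-1.9000 - (4)·2.2000) / (8) = -2.1875
  x_3 = (4 - (4)·-1.9000 - (-2)·2.0000) / (8) = 1.9500
Iteration 2:
  x_1 = (-1 - (-3)·-2.1875 - (1)·1.9500) / (6) = -1.5854
  x_2 = (-3 - (-3)·0.4667 - (4)·1.9500) / (8) = -1.1750
  x_3 = (4 - (4)·0.4667 - (-2)·-2.1875) / (8) = -0.2802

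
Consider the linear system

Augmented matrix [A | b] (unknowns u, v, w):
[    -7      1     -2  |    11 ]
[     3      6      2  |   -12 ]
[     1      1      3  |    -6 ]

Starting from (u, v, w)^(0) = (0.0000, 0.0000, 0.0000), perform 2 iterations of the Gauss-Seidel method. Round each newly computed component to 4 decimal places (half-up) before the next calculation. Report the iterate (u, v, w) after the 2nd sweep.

Iteration 1:
  u = (11 - (1)·0.0000 - (-2)·0.0000) / (-7) = -1.5714
  v = (-12 - (3)·-1.5714 - (2)·0.0000) / (6) = -1.2143
  w = (-6 - (1)·-1.5714 - (1)·-1.2143) / (3) = -1.0714
Iteration 2:
  u = (11 - (1)·-1.2143 - (-2)·-1.0714) / (-7) = -1.4388
  v = (-12 - (3)·-1.4388 - (2)·-1.0714) / (6) = -0.9235
  w = (-6 - (1)·-1.4388 - (1)·-0.9235) / (3) = -1.2126

(-1.4388, -0.9235, -1.2126)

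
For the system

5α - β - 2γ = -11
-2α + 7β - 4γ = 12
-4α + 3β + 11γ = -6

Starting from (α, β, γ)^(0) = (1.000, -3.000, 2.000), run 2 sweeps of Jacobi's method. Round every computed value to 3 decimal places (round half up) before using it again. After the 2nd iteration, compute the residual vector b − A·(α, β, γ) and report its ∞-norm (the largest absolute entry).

9.696

Iteration 1:
  α = (-11 - (-1)·-3.000 - (-2)·2.000) / (5) = -2.000
  β = (12 - (-2)·1.000 - (-4)·2.000) / (7) = 3.143
  γ = (-6 - (-4)·1.000 - (3)·-3.000) / (11) = 0.636
Iteration 2:
  α = (-11 - (-1)·3.143 - (-2)·0.636) / (5) = -1.317
  β = (12 - (-2)·-2.000 - (-4)·0.636) / (7) = 1.506
  γ = (-6 - (-4)·-2.000 - (3)·3.143) / (11) = -2.130
Residual b − A·x = (-7.169, -9.696, 7.644); ∞-norm = 9.696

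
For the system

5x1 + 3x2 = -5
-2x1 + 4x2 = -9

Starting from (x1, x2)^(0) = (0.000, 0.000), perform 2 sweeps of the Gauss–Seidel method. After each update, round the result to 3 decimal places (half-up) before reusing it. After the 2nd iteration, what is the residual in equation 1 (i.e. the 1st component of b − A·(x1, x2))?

Iteration 1:
  x1 = (-5 - (3)·0.000) / (5) = -1.000
  x2 = (-9 - (-2)·-1.000) / (4) = -2.750
Iteration 2:
  x1 = (-5 - (3)·-2.750) / (5) = 0.650
  x2 = (-9 - (-2)·0.650) / (4) = -1.925
Residual b − A·x = (-2.475, 0.000)

-2.475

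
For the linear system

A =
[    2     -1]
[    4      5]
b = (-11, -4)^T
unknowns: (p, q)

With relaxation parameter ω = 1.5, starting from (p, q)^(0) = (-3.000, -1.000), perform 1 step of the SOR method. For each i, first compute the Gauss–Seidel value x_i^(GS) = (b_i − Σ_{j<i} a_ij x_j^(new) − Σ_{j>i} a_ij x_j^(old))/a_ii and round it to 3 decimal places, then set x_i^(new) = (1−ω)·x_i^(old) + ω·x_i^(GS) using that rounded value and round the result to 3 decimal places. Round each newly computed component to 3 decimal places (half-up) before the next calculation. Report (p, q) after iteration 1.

(-7.500, 8.300)

Iteration 1:
  p: GS value = (-11 - (-1)·-1.000) / (2) = -6.000;  p ← (1−ω)·-3.000 + ω·-6.000 = -7.500
  q: GS value = (-4 - (4)·-7.500) / (5) = 5.200;  q ← (1−ω)·-1.000 + ω·5.200 = 8.300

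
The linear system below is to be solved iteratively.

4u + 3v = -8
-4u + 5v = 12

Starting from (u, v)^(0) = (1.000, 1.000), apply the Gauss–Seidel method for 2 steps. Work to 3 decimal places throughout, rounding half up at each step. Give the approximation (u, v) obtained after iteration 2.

(-2.150, 0.680)

Iteration 1:
  u = (-8 - (3)·1.000) / (4) = -2.750
  v = (12 - (-4)·-2.750) / (5) = 0.200
Iteration 2:
  u = (-8 - (3)·0.200) / (4) = -2.150
  v = (12 - (-4)·-2.150) / (5) = 0.680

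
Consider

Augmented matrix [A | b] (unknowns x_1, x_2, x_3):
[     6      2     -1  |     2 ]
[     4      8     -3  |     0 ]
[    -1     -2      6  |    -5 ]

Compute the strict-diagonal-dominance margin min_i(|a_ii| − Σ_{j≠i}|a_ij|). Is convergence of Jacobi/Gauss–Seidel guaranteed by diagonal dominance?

row 1: |6| − (2+1) = 3
row 2: |8| − (4+3) = 1
row 3: |6| − (1+2) = 3
minimum over rows = 1 → strictly diagonally dominant (convergence guaranteed)

1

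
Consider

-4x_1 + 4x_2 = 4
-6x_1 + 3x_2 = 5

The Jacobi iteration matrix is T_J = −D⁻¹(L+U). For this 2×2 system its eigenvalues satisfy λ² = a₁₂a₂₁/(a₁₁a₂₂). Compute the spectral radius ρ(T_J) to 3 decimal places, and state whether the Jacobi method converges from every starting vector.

a₁₂a₂₁/(a₁₁a₂₂) = (4)·(-6) / ((-4)·(3)) = 2.000000
ρ = √|2.000000| = √2.000000 = 1.414
ρ > 1, so Jacobi diverges

1.414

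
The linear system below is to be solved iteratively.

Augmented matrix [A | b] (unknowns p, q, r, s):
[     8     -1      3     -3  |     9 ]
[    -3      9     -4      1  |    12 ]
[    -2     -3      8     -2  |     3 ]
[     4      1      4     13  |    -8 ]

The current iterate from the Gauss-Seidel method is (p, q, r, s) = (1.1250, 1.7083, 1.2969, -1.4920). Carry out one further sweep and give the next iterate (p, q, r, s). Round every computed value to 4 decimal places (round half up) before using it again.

(0.2927, 2.1731, 0.8901, -1.1465)

One sweep:
  p = (9 - (-1)·1.7083 - (3)·1.2969 - (-3)·-1.4920) / (8) = 0.2927
  q = (12 - (-3)·0.2927 - (-4)·1.2969 - (1)·-1.4920) / (9) = 2.1731
  r = (3 - (-2)·0.2927 - (-3)·2.1731 - (-2)·-1.4920) / (8) = 0.8901
  s = (-8 - (4)·0.2927 - (1)·2.1731 - (4)·0.8901) / (13) = -1.1465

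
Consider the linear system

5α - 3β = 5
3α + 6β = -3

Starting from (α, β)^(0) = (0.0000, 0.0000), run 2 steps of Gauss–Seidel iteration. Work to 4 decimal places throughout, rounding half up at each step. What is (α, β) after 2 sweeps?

Iteration 1:
  α = (5 - (-3)·0.0000) / (5) = 1.0000
  β = (-3 - (3)·1.0000) / (6) = -1.0000
Iteration 2:
  α = (5 - (-3)·-1.0000) / (5) = 0.4000
  β = (-3 - (3)·0.4000) / (6) = -0.7000

(0.4000, -0.7000)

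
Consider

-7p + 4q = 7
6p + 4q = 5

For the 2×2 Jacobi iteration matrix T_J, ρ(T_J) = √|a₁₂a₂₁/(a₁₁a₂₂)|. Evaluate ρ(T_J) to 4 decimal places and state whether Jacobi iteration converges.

a₁₂a₂₁/(a₁₁a₂₂) = (4)·(6) / ((-7)·(4)) = -0.857143
ρ = √|-0.857143| = √0.857143 = 0.9258
ρ < 1, so Jacobi converges

0.9258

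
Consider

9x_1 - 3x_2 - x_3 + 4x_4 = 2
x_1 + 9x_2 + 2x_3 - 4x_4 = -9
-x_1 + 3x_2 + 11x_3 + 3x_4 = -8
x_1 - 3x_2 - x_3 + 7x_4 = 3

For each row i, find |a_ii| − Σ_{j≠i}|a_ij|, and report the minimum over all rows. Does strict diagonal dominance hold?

1

row 1: |9| − (3+1+4) = 1
row 2: |9| − (1+2+4) = 2
row 3: |11| − (1+3+3) = 4
row 4: |7| − (1+3+1) = 2
minimum over rows = 1 → strictly diagonally dominant (convergence guaranteed)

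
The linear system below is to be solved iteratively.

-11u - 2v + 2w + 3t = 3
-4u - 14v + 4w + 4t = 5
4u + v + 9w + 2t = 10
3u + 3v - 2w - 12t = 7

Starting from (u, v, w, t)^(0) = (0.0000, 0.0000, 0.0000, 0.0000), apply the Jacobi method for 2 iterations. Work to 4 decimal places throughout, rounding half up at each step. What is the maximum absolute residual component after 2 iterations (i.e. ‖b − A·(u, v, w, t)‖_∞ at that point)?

Iteration 1:
  u = (3 - (-2)·0.0000 - (2)·0.0000 - (3)·0.0000) / (-11) = -0.2727
  v = (5 - (-4)·0.0000 - (4)·0.0000 - (4)·0.0000) / (-14) = -0.3571
  w = (10 - (4)·0.0000 - (1)·0.0000 - (2)·0.0000) / (9) = 1.1111
  t = (7 - (3)·0.0000 - (3)·0.0000 - (-2)·0.0000) / (-12) = -0.5833
Iteration 2:
  u = (3 - (-2)·-0.3571 - (2)·1.1111 - (3)·-0.5833) / (-11) = -0.1649
  v = (5 - (-4)·-0.2727 - (4)·1.1111 - (4)·-0.5833) / (-14) = -0.1284
  w = (10 - (4)·-0.2727 - (1)·-0.3571 - (2)·-0.5833) / (9) = 1.4016
  t = (7 - (3)·-0.2727 - (3)·-0.3571 - (-2)·1.1111) / (-12) = -0.9260
Residual b − A·x = (0.9041, 0.6404, 0.0256, -0.4289); ∞-norm = 0.9041

0.9041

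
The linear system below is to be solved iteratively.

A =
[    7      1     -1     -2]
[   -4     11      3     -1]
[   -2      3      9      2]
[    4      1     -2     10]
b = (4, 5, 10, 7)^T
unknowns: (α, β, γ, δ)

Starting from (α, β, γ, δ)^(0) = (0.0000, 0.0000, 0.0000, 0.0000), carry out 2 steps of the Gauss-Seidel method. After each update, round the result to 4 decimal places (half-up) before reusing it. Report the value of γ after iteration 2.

Iteration 1:
  α = (4 - (1)·0.0000 - (-1)·0.0000 - (-2)·0.0000) / (7) = 0.5714
  β = (5 - (-4)·0.5714 - (3)·0.0000 - (-1)·0.0000) / (11) = 0.6623
  γ = (10 - (-2)·0.5714 - (3)·0.6623 - (2)·0.0000) / (9) = 1.0173
  δ = (7 - (4)·0.5714 - (1)·0.6623 - (-2)·1.0173) / (10) = 0.6087
Iteration 2:
  α = (4 - (1)·0.6623 - (-1)·1.0173 - (-2)·0.6087) / (7) = 0.7961
  β = (5 - (-4)·0.7961 - (3)·1.0173 - (-1)·0.6087) / (11) = 0.5219
  γ = (10 - (-2)·0.7961 - (3)·0.5219 - (2)·0.6087) / (9) = 0.9788
  δ = (7 - (4)·0.7961 - (1)·0.5219 - (-2)·0.9788) / (10) = 0.5251

0.9788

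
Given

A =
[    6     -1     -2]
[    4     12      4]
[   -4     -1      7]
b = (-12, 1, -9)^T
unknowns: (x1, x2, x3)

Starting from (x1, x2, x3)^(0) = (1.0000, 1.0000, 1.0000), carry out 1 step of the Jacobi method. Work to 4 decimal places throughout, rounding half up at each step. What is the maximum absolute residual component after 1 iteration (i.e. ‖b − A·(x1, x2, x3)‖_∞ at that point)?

16.2852

Iteration 1:
  x1 = (-12 - (-1)·1.0000 - (-2)·1.0000) / (6) = -1.5000
  x2 = (1 - (4)·1.0000 - (4)·1.0000) / (12) = -0.5833
  x3 = (-9 - (-4)·1.0000 - (-1)·1.0000) / (7) = -0.5714
Residual b − A·x = (-4.7261, 16.2852, -11.5835); ∞-norm = 16.2852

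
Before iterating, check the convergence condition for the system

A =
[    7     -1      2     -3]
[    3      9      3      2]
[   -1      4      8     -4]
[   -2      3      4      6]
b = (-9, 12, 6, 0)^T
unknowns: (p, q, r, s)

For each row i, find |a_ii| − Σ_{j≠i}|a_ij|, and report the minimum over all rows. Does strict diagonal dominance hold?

row 1: |7| − (1+2+3) = 1
row 2: |9| − (3+3+2) = 1
row 3: |8| − (1+4+4) = -1
row 4: |6| − (2+3+4) = -3
minimum over rows = -3 → not strictly diagonally dominant

-3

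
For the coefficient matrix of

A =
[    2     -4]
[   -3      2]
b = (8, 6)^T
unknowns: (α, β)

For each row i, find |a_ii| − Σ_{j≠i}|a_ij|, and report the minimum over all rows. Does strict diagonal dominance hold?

row 1: |2| − (4) = -2
row 2: |2| − (3) = -1
minimum over rows = -2 → not strictly diagonally dominant

-2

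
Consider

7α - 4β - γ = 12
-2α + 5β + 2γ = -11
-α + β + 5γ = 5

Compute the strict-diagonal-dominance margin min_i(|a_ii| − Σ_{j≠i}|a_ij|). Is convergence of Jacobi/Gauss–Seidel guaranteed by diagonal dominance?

1

row 1: |7| − (4+1) = 2
row 2: |5| − (2+2) = 1
row 3: |5| − (1+1) = 3
minimum over rows = 1 → strictly diagonally dominant (convergence guaranteed)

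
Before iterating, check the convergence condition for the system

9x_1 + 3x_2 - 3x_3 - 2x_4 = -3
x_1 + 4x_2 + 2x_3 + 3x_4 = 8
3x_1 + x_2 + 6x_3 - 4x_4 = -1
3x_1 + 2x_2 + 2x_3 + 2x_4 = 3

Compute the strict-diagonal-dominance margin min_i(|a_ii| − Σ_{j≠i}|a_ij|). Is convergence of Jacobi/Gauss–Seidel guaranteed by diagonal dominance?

-5

row 1: |9| − (3+3+2) = 1
row 2: |4| − (1+2+3) = -2
row 3: |6| − (3+1+4) = -2
row 4: |2| − (3+2+2) = -5
minimum over rows = -5 → not strictly diagonally dominant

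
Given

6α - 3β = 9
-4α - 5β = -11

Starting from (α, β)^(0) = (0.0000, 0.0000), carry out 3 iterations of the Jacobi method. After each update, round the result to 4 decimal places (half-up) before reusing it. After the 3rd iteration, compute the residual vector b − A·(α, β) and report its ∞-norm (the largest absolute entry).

2.6400

Iteration 1:
  α = (9 - (-3)·0.0000) / (6) = 1.5000
  β = (-11 - (-4)·0.0000) / (-5) = 2.2000
Iteration 2:
  α = (9 - (-3)·2.2000) / (6) = 2.6000
  β = (-11 - (-4)·1.5000) / (-5) = 1.0000
Iteration 3:
  α = (9 - (-3)·1.0000) / (6) = 2.0000
  β = (-11 - (-4)·2.6000) / (-5) = 0.1200
Residual b − A·x = (-2.6400, -2.4000); ∞-norm = 2.6400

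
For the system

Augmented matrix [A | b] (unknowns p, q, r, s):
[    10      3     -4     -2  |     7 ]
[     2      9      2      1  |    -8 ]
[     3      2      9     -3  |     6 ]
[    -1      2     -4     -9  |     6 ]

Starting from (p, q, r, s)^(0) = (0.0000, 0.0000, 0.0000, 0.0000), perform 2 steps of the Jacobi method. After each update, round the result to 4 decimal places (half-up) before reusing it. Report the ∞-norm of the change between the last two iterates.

0.5716

Iteration 1:
  p = (7 - (3)·0.0000 - (-4)·0.0000 - (-2)·0.0000) / (10) = 0.7000
  q = (-8 - (2)·0.0000 - (2)·0.0000 - (1)·0.0000) / (9) = -0.8889
  r = (6 - (3)·0.0000 - (2)·0.0000 - (-3)·0.0000) / (9) = 0.6667
  s = (6 - (-1)·0.0000 - (2)·0.0000 - (-4)·0.0000) / (-9) = -0.6667
Iteration 2:
  p = (7 - (3)·-0.8889 - (-4)·0.6667 - (-2)·-0.6667) / (10) = 1.1000
  q = (-8 - (2)·0.7000 - (2)·0.6667 - (1)·-0.6667) / (9) = -1.1185
  r = (6 - (3)·0.7000 - (2)·-0.8889 - (-3)·-0.6667) / (9) = 0.4086
  s = (6 - (-1)·0.7000 - (2)·-0.8889 - (-4)·0.6667) / (-9) = -1.2383
Change: (0.4000, -0.2296, -0.2581, -0.5716) → max |·| = 0.5716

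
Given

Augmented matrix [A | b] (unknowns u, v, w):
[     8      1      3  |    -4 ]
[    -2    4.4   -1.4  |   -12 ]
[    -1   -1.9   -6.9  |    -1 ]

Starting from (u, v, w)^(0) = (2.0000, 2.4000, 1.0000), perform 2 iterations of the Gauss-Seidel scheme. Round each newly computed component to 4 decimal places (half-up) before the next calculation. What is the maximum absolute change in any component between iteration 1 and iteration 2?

0.6208

Iteration 1:
  u = (-4 - (1)·2.4000 - (3)·1.0000) / (8) = -1.1750
  v = (-12 - (-2)·-1.1750 - (-1.4)·1.0000) / (4.4) = -2.9432
  w = (-1 - (-1)·-1.1750 - (-1.9)·-2.9432) / (-6.9) = 1.1257
Iteration 2:
  u = (-4 - (1)·-2.9432 - (3)·1.1257) / (8) = -0.5542
  v = (-12 - (-2)·-0.5542 - (-1.4)·1.1257) / (4.4) = -2.6210
  w = (-1 - (-1)·-0.5542 - (-1.9)·-2.6210) / (-6.9) = 0.9470
Change: (0.6208, 0.3222, -0.1787) → max |·| = 0.6208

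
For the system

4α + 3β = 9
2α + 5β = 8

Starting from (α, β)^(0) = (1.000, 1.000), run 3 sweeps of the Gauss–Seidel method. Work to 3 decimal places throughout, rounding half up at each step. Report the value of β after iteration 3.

1.000

Iteration 1:
  α = (9 - (3)·1.000) / (4) = 1.500
  β = (8 - (2)·1.500) / (5) = 1.000
Iteration 2:
  α = (9 - (3)·1.000) / (4) = 1.500
  β = (8 - (2)·1.500) / (5) = 1.000
Iteration 3:
  α = (9 - (3)·1.000) / (4) = 1.500
  β = (8 - (2)·1.500) / (5) = 1.000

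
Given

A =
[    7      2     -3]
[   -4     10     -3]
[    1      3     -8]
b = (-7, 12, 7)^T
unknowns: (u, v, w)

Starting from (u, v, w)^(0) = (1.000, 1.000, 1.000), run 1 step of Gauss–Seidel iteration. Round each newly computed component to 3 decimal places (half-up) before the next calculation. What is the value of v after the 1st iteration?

1.157

Iteration 1:
  u = (-7 - (2)·1.000 - (-3)·1.000) / (7) = -0.857
  v = (12 - (-4)·-0.857 - (-3)·1.000) / (10) = 1.157
  w = (7 - (1)·-0.857 - (3)·1.157) / (-8) = -0.548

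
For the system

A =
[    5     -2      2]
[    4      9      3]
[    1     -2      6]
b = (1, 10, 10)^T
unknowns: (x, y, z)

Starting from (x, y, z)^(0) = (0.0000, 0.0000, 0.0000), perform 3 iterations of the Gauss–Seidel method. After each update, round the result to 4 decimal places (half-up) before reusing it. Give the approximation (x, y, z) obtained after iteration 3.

(-0.3365, 0.6358, 1.9347)

Iteration 1:
  x = (1 - (-2)·0.0000 - (2)·0.0000) / (5) = 0.2000
  y = (10 - (4)·0.2000 - (3)·0.0000) / (9) = 1.0222
  z = (10 - (1)·0.2000 - (-2)·1.0222) / (6) = 1.9741
Iteration 2:
  x = (1 - (-2)·1.0222 - (2)·1.9741) / (5) = -0.1808
  y = (10 - (4)·-0.1808 - (3)·1.9741) / (9) = 0.5334
  z = (10 - (1)·-0.1808 - (-2)·0.5334) / (6) = 1.8746
Iteration 3:
  x = (1 - (-2)·0.5334 - (2)·1.8746) / (5) = -0.3365
  y = (10 - (4)·-0.3365 - (3)·1.8746) / (9) = 0.6358
  z = (10 - (1)·-0.3365 - (-2)·0.6358) / (6) = 1.9347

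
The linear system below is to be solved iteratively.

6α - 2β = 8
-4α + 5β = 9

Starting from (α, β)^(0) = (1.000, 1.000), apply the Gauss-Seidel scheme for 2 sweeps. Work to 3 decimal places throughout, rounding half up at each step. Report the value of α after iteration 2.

Iteration 1:
  α = (8 - (-2)·1.000) / (6) = 1.667
  β = (9 - (-4)·1.667) / (5) = 3.134
Iteration 2:
  α = (8 - (-2)·3.134) / (6) = 2.378
  β = (9 - (-4)·2.378) / (5) = 3.702

2.378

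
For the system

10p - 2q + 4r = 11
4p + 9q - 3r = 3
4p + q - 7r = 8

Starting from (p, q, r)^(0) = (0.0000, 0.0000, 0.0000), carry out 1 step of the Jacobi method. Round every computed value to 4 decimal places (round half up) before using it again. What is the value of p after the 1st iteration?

1.1000

Iteration 1:
  p = (11 - (-2)·0.0000 - (4)·0.0000) / (10) = 1.1000
  q = (3 - (4)·0.0000 - (-3)·0.0000) / (9) = 0.3333
  r = (8 - (4)·0.0000 - (1)·0.0000) / (-7) = -1.1429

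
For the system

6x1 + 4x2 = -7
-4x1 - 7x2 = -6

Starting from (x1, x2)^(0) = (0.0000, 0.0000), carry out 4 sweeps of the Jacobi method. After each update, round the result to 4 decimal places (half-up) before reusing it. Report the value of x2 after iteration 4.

2.1043

Iteration 1:
  x1 = (-7 - (4)·0.0000) / (6) = -1.1667
  x2 = (-6 - (-4)·0.0000) / (-7) = 0.8571
Iteration 2:
  x1 = (-7 - (4)·0.8571) / (6) = -1.7381
  x2 = (-6 - (-4)·-1.1667) / (-7) = 1.5238
Iteration 3:
  x1 = (-7 - (4)·1.5238) / (6) = -2.1825
  x2 = (-6 - (-4)·-1.7381) / (-7) = 1.8503
Iteration 4:
  x1 = (-7 - (4)·1.8503) / (6) = -2.4002
  x2 = (-6 - (-4)·-2.1825) / (-7) = 2.1043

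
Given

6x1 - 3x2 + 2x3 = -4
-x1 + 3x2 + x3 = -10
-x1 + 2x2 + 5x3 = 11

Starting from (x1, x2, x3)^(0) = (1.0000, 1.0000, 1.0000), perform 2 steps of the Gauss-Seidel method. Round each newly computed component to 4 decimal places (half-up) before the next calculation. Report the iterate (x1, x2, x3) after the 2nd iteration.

(-3.7944, -5.8092, 3.7648)

Iteration 1:
  x1 = (-4 - (-3)·1.0000 - (2)·1.0000) / (6) = -0.5000
  x2 = (-10 - (-1)·-0.5000 - (1)·1.0000) / (3) = -3.8333
  x3 = (11 - (-1)·-0.5000 - (2)·-3.8333) / (5) = 3.6333
Iteration 2:
  x1 = (-4 - (-3)·-3.8333 - (2)·3.6333) / (6) = -3.7944
  x2 = (-10 - (-1)·-3.7944 - (1)·3.6333) / (3) = -5.8092
  x3 = (11 - (-1)·-3.7944 - (2)·-5.8092) / (5) = 3.7648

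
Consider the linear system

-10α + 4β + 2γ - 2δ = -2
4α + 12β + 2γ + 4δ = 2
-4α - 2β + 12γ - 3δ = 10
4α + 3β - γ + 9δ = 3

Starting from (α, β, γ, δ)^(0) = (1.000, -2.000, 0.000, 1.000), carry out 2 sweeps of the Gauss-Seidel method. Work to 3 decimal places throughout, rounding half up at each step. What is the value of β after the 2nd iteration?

Iteration 1:
  α = (-2 - (4)·-2.000 - (2)·0.000 - (-2)·1.000) / (-10) = -0.800
  β = (2 - (4)·-0.800 - (2)·0.000 - (4)·1.000) / (12) = 0.100
  γ = (10 - (-4)·-0.800 - (-2)·0.100 - (-3)·1.000) / (12) = 0.833
  δ = (3 - (4)·-0.800 - (3)·0.100 - (-1)·0.833) / (9) = 0.748
Iteration 2:
  α = (-2 - (4)·0.100 - (2)·0.833 - (-2)·0.748) / (-10) = 0.257
  β = (2 - (4)·0.257 - (2)·0.833 - (4)·0.748) / (12) = -0.307
  γ = (10 - (-4)·0.257 - (-2)·-0.307 - (-3)·0.748) / (12) = 1.055
  δ = (3 - (4)·0.257 - (3)·-0.307 - (-1)·1.055) / (9) = 0.439

-0.307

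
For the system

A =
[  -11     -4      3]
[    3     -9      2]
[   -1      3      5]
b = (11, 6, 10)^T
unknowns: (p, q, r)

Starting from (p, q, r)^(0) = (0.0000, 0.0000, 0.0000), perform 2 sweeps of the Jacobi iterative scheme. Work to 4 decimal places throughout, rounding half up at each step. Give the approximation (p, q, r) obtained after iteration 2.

(-0.2121, -0.5556, 2.2000)

Iteration 1:
  p = (11 - (-4)·0.0000 - (3)·0.0000) / (-11) = -1.0000
  q = (6 - (3)·0.0000 - (2)·0.0000) / (-9) = -0.6667
  r = (10 - (-1)·0.0000 - (3)·0.0000) / (5) = 2.0000
Iteration 2:
  p = (11 - (-4)·-0.6667 - (3)·2.0000) / (-11) = -0.2121
  q = (6 - (3)·-1.0000 - (2)·2.0000) / (-9) = -0.5556
  r = (10 - (-1)·-1.0000 - (3)·-0.6667) / (5) = 2.2000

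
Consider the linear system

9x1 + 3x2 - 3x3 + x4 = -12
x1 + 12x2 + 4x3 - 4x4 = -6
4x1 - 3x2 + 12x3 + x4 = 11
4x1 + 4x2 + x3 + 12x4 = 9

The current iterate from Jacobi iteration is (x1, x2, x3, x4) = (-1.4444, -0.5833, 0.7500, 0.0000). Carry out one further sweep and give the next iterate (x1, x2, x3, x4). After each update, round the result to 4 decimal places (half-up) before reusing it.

(-0.8889, -0.6296, 1.2523, 1.3634)

One sweep:
  x1 = (-12 - (3)·-0.5833 - (-3)·0.7500 - (1)·0.0000) / (9) = -0.8889
  x2 = (-6 - (1)·-1.4444 - (4)·0.7500 - (-4)·0.0000) / (12) = -0.6296
  x3 = (11 - (4)·-1.4444 - (-3)·-0.5833 - (1)·0.0000) / (12) = 1.2523
  x4 = (9 - (4)·-1.4444 - (4)·-0.5833 - (1)·0.7500) / (12) = 1.3634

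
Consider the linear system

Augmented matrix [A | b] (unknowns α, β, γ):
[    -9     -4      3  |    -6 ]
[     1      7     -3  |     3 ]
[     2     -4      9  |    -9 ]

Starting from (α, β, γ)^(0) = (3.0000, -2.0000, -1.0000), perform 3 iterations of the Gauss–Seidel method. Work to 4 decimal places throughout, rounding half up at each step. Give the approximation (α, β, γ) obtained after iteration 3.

(0.3683, -0.1172, -1.1339)

Iteration 1:
  α = (-6 - (-4)·-2.0000 - (3)·-1.0000) / (-9) = 1.2222
  β = (3 - (1)·1.2222 - (-3)·-1.0000) / (7) = -0.1746
  γ = (-9 - (2)·1.2222 - (-4)·-0.1746) / (9) = -1.3492
Iteration 2:
  α = (-6 - (-4)·-0.1746 - (3)·-1.3492) / (-9) = 0.2945
  β = (3 - (1)·0.2945 - (-3)·-1.3492) / (7) = -0.1917
  γ = (-9 - (2)·0.2945 - (-4)·-0.1917) / (9) = -1.1506
Iteration 3:
  α = (-6 - (-4)·-0.1917 - (3)·-1.1506) / (-9) = 0.3683
  β = (3 - (1)·0.3683 - (-3)·-1.1506) / (7) = -0.1172
  γ = (-9 - (2)·0.3683 - (-4)·-0.1172) / (9) = -1.1339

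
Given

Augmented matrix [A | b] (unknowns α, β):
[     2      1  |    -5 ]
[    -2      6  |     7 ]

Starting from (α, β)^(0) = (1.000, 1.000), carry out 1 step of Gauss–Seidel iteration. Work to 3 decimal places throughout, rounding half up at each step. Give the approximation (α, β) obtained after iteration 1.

Iteration 1:
  α = (-5 - (1)·1.000) / (2) = -3.000
  β = (7 - (-2)·-3.000) / (6) = 0.167

(-3.000, 0.167)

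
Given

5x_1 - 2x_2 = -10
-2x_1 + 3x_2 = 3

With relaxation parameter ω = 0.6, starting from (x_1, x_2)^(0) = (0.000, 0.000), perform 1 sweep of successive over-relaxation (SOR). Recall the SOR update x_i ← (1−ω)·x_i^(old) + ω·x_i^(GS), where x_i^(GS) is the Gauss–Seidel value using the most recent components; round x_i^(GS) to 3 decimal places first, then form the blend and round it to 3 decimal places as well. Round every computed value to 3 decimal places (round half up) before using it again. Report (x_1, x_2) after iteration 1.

(-1.200, 0.120)

Iteration 1:
  x_1: GS value = (-10 - (-2)·0.000) / (5) = -2.000;  x_1 ← (1−ω)·0.000 + ω·-2.000 = -1.200
  x_2: GS value = (3 - (-2)·-1.200) / (3) = 0.200;  x_2 ← (1−ω)·0.000 + ω·0.200 = 0.120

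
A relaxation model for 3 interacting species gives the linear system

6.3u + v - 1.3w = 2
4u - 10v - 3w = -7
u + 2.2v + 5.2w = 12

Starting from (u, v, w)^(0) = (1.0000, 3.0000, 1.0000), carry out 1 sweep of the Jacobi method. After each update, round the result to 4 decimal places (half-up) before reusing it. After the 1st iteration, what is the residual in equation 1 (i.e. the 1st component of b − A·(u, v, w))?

Iteration 1:
  u = (2 - (1)·3.0000 - (-1.3)·1.0000) / (6.3) = 0.0476
  v = (-7 - (4)·1.0000 - (-3)·1.0000) / (-10) = 0.8000
  w = (12 - (1)·1.0000 - (2.2)·3.0000) / (5.2) = 0.8462
Residual b − A·x = (2.0002, 3.3482, 5.7922)

2.0002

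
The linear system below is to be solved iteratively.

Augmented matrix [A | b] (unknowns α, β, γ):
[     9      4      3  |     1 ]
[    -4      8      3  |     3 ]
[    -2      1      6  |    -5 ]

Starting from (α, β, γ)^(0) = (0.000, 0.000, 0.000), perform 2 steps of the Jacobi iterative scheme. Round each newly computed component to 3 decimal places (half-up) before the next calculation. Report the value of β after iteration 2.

0.743

Iteration 1:
  α = (1 - (4)·0.000 - (3)·0.000) / (9) = 0.111
  β = (3 - (-4)·0.000 - (3)·0.000) / (8) = 0.375
  γ = (-5 - (-2)·0.000 - (1)·0.000) / (6) = -0.833
Iteration 2:
  α = (1 - (4)·0.375 - (3)·-0.833) / (9) = 0.222
  β = (3 - (-4)·0.111 - (3)·-0.833) / (8) = 0.743
  γ = (-5 - (-2)·0.111 - (1)·0.375) / (6) = -0.859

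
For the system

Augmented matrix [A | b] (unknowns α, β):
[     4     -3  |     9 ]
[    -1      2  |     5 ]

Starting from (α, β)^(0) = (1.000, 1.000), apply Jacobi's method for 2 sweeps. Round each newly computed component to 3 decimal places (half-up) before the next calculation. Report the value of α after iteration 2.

4.500

Iteration 1:
  α = (9 - (-3)·1.000) / (4) = 3.000
  β = (5 - (-1)·1.000) / (2) = 3.000
Iteration 2:
  α = (9 - (-3)·3.000) / (4) = 4.500
  β = (5 - (-1)·3.000) / (2) = 4.000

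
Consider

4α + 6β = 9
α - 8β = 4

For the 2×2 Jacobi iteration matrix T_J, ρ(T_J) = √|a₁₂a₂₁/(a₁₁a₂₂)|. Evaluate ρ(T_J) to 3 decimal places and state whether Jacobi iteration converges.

a₁₂a₂₁/(a₁₁a₂₂) = (6)·(1) / ((4)·(-8)) = -0.187500
ρ = √|-0.187500| = √0.187500 = 0.433
ρ < 1, so Jacobi converges

0.433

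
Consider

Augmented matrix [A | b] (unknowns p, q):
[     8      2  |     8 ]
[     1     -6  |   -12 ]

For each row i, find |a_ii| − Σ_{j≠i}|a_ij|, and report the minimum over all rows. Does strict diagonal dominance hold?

5

row 1: |8| − (2) = 6
row 2: |-6| − (1) = 5
minimum over rows = 5 → strictly diagonally dominant (convergence guaranteed)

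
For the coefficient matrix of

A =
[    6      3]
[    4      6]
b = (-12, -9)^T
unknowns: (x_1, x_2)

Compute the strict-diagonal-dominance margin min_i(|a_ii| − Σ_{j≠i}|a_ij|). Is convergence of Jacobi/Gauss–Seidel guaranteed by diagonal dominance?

2

row 1: |6| − (3) = 3
row 2: |6| − (4) = 2
minimum over rows = 2 → strictly diagonally dominant (convergence guaranteed)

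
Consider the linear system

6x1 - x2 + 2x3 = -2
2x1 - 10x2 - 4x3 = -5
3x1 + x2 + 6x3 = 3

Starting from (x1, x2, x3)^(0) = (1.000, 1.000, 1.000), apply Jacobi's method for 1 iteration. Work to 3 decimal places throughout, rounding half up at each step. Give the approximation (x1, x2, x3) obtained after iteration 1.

Iteration 1:
  x1 = (-2 - (-1)·1.000 - (2)·1.000) / (6) = -0.500
  x2 = (-5 - (2)·1.000 - (-4)·1.000) / (-10) = 0.300
  x3 = (3 - (3)·1.000 - (1)·1.000) / (6) = -0.167

(-0.500, 0.300, -0.167)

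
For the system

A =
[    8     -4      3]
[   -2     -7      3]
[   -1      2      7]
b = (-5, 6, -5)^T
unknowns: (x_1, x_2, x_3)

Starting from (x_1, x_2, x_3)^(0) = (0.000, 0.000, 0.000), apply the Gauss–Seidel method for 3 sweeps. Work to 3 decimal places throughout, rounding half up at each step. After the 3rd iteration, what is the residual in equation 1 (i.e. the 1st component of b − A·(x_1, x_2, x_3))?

0.344

Iteration 1:
  x_1 = (-5 - (-4)·0.000 - (3)·0.000) / (8) = -0.625
  x_2 = (6 - (-2)·-0.625 - (3)·0.000) / (-7) = -0.679
  x_3 = (-5 - (-1)·-0.625 - (2)·-0.679) / (7) = -0.610
Iteration 2:
  x_1 = (-5 - (-4)·-0.679 - (3)·-0.610) / (8) = -0.736
  x_2 = (6 - (-2)·-0.736 - (3)·-0.610) / (-7) = -0.908
  x_3 = (-5 - (-1)·-0.736 - (2)·-0.908) / (7) = -0.560
Iteration 3:
  x_1 = (-5 - (-4)·-0.908 - (3)·-0.560) / (8) = -0.869
  x_2 = (6 - (-2)·-0.869 - (3)·-0.560) / (-7) = -0.849
  x_3 = (-5 - (-1)·-0.869 - (2)·-0.849) / (7) = -0.596
Residual b − A·x = (0.344, 0.107, 0.001)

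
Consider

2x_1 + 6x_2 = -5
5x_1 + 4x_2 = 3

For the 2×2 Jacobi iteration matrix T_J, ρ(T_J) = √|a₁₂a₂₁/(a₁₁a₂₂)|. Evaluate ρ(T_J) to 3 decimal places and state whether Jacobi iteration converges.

1.936

a₁₂a₂₁/(a₁₁a₂₂) = (6)·(5) / ((2)·(4)) = 3.750000
ρ = √|3.750000| = √3.750000 = 1.936
ρ > 1, so Jacobi diverges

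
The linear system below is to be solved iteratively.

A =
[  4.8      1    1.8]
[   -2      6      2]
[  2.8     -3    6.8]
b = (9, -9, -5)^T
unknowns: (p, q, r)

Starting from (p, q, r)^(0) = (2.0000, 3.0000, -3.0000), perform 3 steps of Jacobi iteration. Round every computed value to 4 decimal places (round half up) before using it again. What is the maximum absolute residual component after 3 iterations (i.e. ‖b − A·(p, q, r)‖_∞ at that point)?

Iteration 1:
  p = (9 - (1)·3.0000 - (1.8)·-3.0000) / (4.8) = 2.3750
  q = (-9 - (-2)·2.0000 - (2)·-3.0000) / (6) = 0.1667
  r = (-5 - (2.8)·2.0000 - (-3)·3.0000) / (6.8) = -0.2353
Iteration 2:
  p = (9 - (1)·0.1667 - (1.8)·-0.2353) / (4.8) = 1.9285
  q = (-9 - (-2)·2.3750 - (2)·-0.2353) / (6) = -0.6299
  r = (-5 - (2.8)·2.3750 - (-3)·0.1667) / (6.8) = -1.6397
Iteration 3:
  p = (9 - (1)·-0.6299 - (1.8)·-1.6397) / (4.8) = 2.6211
  q = (-9 - (-2)·1.9285 - (2)·-1.6397) / (6) = -0.3106
  r = (-5 - (2.8)·1.9285 - (-3)·-0.6299) / (6.8) = -1.8073
Residual b − A·x = (-0.0175, 1.7204, -0.9812); ∞-norm = 1.7204

1.7204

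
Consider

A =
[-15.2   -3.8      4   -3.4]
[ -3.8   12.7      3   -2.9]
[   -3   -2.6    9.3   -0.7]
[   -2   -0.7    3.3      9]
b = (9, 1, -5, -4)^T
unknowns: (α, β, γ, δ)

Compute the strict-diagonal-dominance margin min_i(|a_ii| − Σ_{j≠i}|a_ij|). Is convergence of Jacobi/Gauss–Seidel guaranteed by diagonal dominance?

row 1: |-15.2| − (3.8+4+3.4) = 4
row 2: |12.7| − (3.8+3+2.9) = 3
row 3: |9.3| − (3+2.6+0.7) = 3
row 4: |9| − (2+0.7+3.3) = 3
minimum over rows = 3 → strictly diagonally dominant (convergence guaranteed)

3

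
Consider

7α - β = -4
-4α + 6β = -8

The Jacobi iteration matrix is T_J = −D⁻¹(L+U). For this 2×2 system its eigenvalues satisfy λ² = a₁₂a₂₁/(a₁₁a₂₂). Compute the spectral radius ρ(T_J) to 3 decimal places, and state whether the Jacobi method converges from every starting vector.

a₁₂a₂₁/(a₁₁a₂₂) = (-1)·(-4) / ((7)·(6)) = 0.095238
ρ = √|0.095238| = √0.095238 = 0.309
ρ < 1, so Jacobi converges

0.309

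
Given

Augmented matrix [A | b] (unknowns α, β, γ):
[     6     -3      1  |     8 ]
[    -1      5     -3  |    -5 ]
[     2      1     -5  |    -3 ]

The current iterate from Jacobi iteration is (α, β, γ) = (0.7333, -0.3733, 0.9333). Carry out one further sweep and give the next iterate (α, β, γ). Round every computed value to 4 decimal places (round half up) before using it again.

(0.9911, -0.2934, 0.8187)

One sweep:
  α = (8 - (-3)·-0.3733 - (1)·0.9333) / (6) = 0.9911
  β = (-5 - (-1)·0.7333 - (-3)·0.9333) / (5) = -0.2934
  γ = (-3 - (2)·0.7333 - (1)·-0.3733) / (-5) = 0.8187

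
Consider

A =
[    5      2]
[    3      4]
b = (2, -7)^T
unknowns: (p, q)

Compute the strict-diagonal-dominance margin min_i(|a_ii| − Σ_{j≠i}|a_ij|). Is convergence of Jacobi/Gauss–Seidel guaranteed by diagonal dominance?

row 1: |5| − (2) = 3
row 2: |4| − (3) = 1
minimum over rows = 1 → strictly diagonally dominant (convergence guaranteed)

1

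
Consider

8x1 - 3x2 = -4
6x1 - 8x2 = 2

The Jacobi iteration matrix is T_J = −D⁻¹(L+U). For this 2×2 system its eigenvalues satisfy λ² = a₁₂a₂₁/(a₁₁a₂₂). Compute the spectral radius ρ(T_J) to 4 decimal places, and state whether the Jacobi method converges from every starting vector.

0.5303

a₁₂a₂₁/(a₁₁a₂₂) = (-3)·(6) / ((8)·(-8)) = 0.281250
ρ = √|0.281250| = √0.281250 = 0.5303
ρ < 1, so Jacobi converges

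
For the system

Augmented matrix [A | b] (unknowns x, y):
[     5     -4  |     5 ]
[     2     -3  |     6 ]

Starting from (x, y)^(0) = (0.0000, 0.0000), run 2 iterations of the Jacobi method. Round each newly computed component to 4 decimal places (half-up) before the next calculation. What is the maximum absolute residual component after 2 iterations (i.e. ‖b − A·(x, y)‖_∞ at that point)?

3.2001

Iteration 1:
  x = (5 - (-4)·0.0000) / (5) = 1.0000
  y = (6 - (2)·0.0000) / (-3) = -2.0000
Iteration 2:
  x = (5 - (-4)·-2.0000) / (5) = -0.6000
  y = (6 - (2)·1.0000) / (-3) = -1.3333
Residual b − A·x = (2.6668, 3.2001); ∞-norm = 3.2001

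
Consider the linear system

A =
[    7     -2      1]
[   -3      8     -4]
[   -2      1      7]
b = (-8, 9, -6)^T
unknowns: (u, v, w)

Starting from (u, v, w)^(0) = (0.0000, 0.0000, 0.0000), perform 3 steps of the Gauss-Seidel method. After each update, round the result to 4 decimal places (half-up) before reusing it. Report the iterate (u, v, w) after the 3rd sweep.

Iteration 1:
  u = (-8 - (-2)·0.0000 - (1)·0.0000) / (7) = -1.1429
  v = (9 - (-3)·-1.1429 - (-4)·0.0000) / (8) = 0.6964
  w = (-6 - (-2)·-1.1429 - (1)·0.6964) / (7) = -1.2832
Iteration 2:
  u = (-8 - (-2)·0.6964 - (1)·-1.2832) / (7) = -0.7606
  v = (9 - (-3)·-0.7606 - (-4)·-1.2832) / (8) = 0.1982
  w = (-6 - (-2)·-0.7606 - (1)·0.1982) / (7) = -1.1028
Iteration 3:
  u = (-8 - (-2)·0.1982 - (1)·-1.1028) / (7) = -0.9287
  v = (9 - (-3)·-0.9287 - (-4)·-1.1028) / (8) = 0.2253
  w = (-6 - (-2)·-0.9287 - (1)·0.2253) / (7) = -1.1547

(-0.9287, 0.2253, -1.1547)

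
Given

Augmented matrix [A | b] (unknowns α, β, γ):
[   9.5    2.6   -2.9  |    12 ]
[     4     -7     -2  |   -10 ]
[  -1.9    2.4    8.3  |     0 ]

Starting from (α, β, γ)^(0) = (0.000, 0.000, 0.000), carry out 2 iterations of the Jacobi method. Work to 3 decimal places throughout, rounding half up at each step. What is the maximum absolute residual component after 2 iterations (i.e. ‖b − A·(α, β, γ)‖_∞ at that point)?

2.474

Iteration 1:
  α = (12 - (2.6)·0.000 - (-2.9)·0.000) / (9.5) = 1.263
  β = (-10 - (4)·0.000 - (-2)·0.000) / (-7) = 1.429
  γ = (0 - (-1.9)·0.000 - (2.4)·0.000) / (8.3) = 0.000
Iteration 2:
  α = (12 - (2.6)·1.429 - (-2.9)·0.000) / (9.5) = 0.872
  β = (-10 - (4)·1.263 - (-2)·0.000) / (-7) = 2.150
  γ = (0 - (-1.9)·1.263 - (2.4)·1.429) / (8.3) = -0.124
Residual b − A·x = (-2.234, 1.314, -2.474); ∞-norm = 2.474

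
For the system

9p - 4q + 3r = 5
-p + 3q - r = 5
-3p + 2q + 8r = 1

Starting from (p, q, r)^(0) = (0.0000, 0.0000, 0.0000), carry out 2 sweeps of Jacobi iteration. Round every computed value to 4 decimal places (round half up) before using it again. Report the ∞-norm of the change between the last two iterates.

0.6990

Iteration 1:
  p = (5 - (-4)·0.0000 - (3)·0.0000) / (9) = 0.5556
  q = (5 - (-1)·0.0000 - (-1)·0.0000) / (3) = 1.6667
  r = (1 - (-3)·0.0000 - (2)·0.0000) / (8) = 0.1250
Iteration 2:
  p = (5 - (-4)·1.6667 - (3)·0.1250) / (9) = 1.2546
  q = (5 - (-1)·0.5556 - (-1)·0.1250) / (3) = 1.8935
  r = (1 - (-3)·0.5556 - (2)·1.6667) / (8) = -0.0833
Change: (0.6990, 0.2268, -0.2083) → max |·| = 0.6990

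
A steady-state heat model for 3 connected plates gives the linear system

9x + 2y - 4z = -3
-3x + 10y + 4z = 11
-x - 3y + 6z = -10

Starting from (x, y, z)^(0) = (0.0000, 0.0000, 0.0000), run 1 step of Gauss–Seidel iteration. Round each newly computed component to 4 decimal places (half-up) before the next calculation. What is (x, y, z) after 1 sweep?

Iteration 1:
  x = (-3 - (2)·0.0000 - (-4)·0.0000) / (9) = -0.3333
  y = (11 - (-3)·-0.3333 - (4)·0.0000) / (10) = 1.0000
  z = (-10 - (-1)·-0.3333 - (-3)·1.0000) / (6) = -1.2222

(-0.3333, 1.0000, -1.2222)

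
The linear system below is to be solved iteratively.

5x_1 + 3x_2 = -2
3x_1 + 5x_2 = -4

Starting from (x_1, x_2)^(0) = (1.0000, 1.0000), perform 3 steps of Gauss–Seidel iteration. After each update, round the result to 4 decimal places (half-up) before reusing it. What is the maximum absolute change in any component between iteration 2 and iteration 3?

Iteration 1:
  x_1 = (-2 - (3)·1.0000) / (5) = -1.0000
  x_2 = (-4 - (3)·-1.0000) / (5) = -0.2000
Iteration 2:
  x_1 = (-2 - (3)·-0.2000) / (5) = -0.2800
  x_2 = (-4 - (3)·-0.2800) / (5) = -0.6320
Iteration 3:
  x_1 = (-2 - (3)·-0.6320) / (5) = -0.0208
  x_2 = (-4 - (3)·-0.0208) / (5) = -0.7875
Change: (0.2592, -0.1555) → max |·| = 0.2592

0.2592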